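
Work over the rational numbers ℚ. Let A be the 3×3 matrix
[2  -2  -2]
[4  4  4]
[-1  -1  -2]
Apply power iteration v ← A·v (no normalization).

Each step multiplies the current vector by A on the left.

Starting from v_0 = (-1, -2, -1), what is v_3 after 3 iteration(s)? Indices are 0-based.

v_0 = (-1, -2, -1).
v_1 = A·v_0 = (4, -16, 5).
v_2 = A·v_1 = (30, -28, 2).
v_3 = A·v_2 = (112, 16, -6).

v_3 = (112, 16, -6)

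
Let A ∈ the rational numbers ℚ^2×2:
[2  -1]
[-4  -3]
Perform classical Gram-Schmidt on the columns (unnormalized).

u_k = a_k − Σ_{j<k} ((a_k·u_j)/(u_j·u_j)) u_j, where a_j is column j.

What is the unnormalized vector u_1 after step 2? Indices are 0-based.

u_1 = (-2, -1)

Step 1: u_0 = a_0 = (2, -4).
Step 2: u_1 = a_1 − (1/2)·u_0 = (-2, -1).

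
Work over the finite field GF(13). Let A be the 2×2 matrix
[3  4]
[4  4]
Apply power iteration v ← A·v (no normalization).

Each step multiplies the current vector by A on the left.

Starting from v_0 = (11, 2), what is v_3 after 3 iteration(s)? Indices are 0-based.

v_3 = (11, 4)

v_0 = (11, 2).
v_1 = A·v_0 = (2, 0).
v_2 = A·v_1 = (6, 8).
v_3 = A·v_2 = (11, 4).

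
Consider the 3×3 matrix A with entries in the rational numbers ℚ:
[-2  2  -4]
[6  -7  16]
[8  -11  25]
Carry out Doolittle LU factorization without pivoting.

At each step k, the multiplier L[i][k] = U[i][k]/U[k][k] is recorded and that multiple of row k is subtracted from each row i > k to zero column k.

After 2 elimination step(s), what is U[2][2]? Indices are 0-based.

[col 0] pivot -2
  R1 -= -3*R0 → (0, -1, 4)  (L[1][0] := -3)
  R2 -= -4*R0 → (0, -3, 9)  (L[2][0] := -4)
[col 1] pivot -1
  R2 -= 3*R1 → (0, 0, -3)  (L[2][1] := 3)

U[2][2] = -3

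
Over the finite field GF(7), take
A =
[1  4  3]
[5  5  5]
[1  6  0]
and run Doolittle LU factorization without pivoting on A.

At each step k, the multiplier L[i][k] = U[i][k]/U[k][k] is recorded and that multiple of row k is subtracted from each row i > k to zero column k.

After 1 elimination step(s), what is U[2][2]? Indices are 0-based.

[col 0] pivot 1
  R1 -= 5*R0 → (0, 6, 4)  (L[1][0] := 5)
  R2 -= 1*R0 → (0, 2, 4)  (L[2][0] := 1)

U[2][2] = 4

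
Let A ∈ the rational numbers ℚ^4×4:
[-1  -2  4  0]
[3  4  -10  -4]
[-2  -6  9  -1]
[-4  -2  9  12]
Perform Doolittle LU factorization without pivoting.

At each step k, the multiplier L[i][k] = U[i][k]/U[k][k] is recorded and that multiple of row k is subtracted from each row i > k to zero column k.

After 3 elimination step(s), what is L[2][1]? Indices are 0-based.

[col 0] pivot -1
  R1 -= -3*R0 → (0, -2, 2, -4)  (L[1][0] := -3)
  R2 -= 2*R0 → (0, -2, 1, -1)  (L[2][0] := 2)
  R3 -= 4*R0 → (0, 6, -7, 12)  (L[3][0] := 4)
[col 1] pivot -2
  R2 -= 1*R1 → (0, 0, -1, 3)  (L[2][1] := 1)
  R3 -= -3*R1 → (0, 0, -1, 0)  (L[3][1] := -3)
[col 2] pivot -1
  R3 -= 1*R2 → (0, 0, 0, -3)  (L[3][2] := 1)

L[2][1] = 1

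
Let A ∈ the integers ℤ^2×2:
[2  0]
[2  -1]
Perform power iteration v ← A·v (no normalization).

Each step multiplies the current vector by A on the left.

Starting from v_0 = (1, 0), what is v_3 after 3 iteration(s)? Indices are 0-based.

v_0 = (1, 0).
v_1 = A·v_0 = (2, 2).
v_2 = A·v_1 = (4, 2).
v_3 = A·v_2 = (8, 6).

v_3 = (8, 6)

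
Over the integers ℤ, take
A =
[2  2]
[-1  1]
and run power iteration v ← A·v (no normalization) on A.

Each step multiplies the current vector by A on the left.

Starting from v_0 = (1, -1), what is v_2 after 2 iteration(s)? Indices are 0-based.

v_0 = (1, -1).
v_1 = A·v_0 = (0, -2).
v_2 = A·v_1 = (-4, -2).

v_2 = (-4, -2)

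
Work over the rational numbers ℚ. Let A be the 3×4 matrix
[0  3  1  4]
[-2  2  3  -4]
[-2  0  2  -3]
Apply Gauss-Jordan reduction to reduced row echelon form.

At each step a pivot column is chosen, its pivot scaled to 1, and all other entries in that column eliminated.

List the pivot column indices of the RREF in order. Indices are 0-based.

pivot columns: 0, 1, 2

pivot(0,0): swap R0↔R1
pivot(0,0)=-2: scale R0 → (1, -1, -3/2, 2)
  clear (2,0): R2 −= (-2)R0 → (0, -2, -1, 1)
pivot(1,1)=3: scale R1 → (0, 1, 1/3, 4/3)
  clear (0,1): R0 −= (-1)R1 → (1, 0, -7/6, 10/3)
  clear (2,1): R2 −= (-2)R1 → (0, 0, -1/3, 11/3)
pivot(2,2)=-1/3: scale R2 → (0, 0, 1, -11)
  clear (0,2): R0 −= (-7/6)R2 → (1, 0, 0, -19/2)
  clear (1,2): R1 −= (1/3)R2 → (0, 1, 0, 5)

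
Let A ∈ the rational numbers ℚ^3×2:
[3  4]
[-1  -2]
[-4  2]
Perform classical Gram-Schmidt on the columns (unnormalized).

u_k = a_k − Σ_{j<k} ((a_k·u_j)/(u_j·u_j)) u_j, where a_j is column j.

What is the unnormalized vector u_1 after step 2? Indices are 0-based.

Step 1: u_0 = a_0 = (3, -1, -4).
Step 2: u_1 = a_1 − (3/13)·u_0 = (43/13, -23/13, 38/13).

u_1 = (43/13, -23/13, 38/13)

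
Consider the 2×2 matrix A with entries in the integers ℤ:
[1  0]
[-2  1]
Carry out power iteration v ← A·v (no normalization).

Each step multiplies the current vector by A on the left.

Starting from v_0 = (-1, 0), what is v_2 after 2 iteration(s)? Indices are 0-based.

v_0 = (-1, 0).
v_1 = A·v_0 = (-1, 2).
v_2 = A·v_1 = (-1, 4).

v_2 = (-1, 4)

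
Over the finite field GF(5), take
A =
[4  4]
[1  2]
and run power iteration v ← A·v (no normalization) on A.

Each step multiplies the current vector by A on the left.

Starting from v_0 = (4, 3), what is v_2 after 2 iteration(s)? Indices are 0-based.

v_2 = (2, 3)

v_0 = (4, 3).
v_1 = A·v_0 = (3, 0).
v_2 = A·v_1 = (2, 3).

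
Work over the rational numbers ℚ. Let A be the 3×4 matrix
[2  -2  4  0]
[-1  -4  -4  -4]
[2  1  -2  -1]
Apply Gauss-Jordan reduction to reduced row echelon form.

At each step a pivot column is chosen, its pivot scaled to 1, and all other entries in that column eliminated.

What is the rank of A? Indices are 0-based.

[1] R0 /= 2  ⇒  (1, -1, 2, 0)
     R1 -= -1·R0  ⇒  (0, -5, -2, -4)
     R2 -= 2·R0  ⇒  (0, 3, -6, -1)
[2] R1 /= -5  ⇒  (0, 1, 2/5, 4/5)
     R0 -= -1·R1  ⇒  (1, 0, 12/5, 4/5)
     R2 -= 3·R1  ⇒  (0, 0, -36/5, -17/5)
[3] R2 /= -36/5  ⇒  (0, 0, 1, 17/36)
     R0 -= 12/5·R2  ⇒  (1, 0, 0, -1/3)
     R1 -= 2/5·R2  ⇒  (0, 1, 0, 11/18)

rank = 3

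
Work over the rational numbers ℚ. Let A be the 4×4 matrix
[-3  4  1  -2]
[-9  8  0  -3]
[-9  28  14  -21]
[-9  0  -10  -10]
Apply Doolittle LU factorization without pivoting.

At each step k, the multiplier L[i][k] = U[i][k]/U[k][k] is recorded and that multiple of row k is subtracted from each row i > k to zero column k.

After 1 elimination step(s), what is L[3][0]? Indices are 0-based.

L[3][0] = 3

Step 1: pivot at (0,0) is -3.
  row1 ← row1 − (3)·row0  ⇒  L[1][0]=3, U row1=(0, -4, -3, 3)
  row2 ← row2 − (3)·row0  ⇒  L[2][0]=3, U row2=(0, 16, 11, -15)
  row3 ← row3 − (3)·row0  ⇒  L[3][0]=3, U row3=(0, -12, -13, -4)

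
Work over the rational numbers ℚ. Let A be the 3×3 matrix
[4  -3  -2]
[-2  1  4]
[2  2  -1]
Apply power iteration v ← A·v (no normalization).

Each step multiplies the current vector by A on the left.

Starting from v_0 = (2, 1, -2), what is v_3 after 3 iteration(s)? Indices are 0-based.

v_0 = (2, 1, -2).
v_1 = A·v_0 = (9, -11, 8).
v_2 = A·v_1 = (53, 3, -12).
v_3 = A·v_2 = (227, -151, 124).

v_3 = (227, -151, 124)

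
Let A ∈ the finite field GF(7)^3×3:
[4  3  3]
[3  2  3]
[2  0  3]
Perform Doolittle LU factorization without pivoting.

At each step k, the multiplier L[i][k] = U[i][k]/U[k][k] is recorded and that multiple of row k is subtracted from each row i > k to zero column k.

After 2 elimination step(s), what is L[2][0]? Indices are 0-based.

Step 1: pivot at (0,0) is 4.
  row1 ← row1 − (6)·row0  ⇒  L[1][0]=6, U row1=(0, 5, 6)
  row2 ← row2 − (4)·row0  ⇒  L[2][0]=4, U row2=(0, 2, 5)
Step 2: pivot at (1,1) is 5.
  row2 ← row2 − (6)·row1  ⇒  L[2][1]=6, U row2=(0, 0, 4)

L[2][0] = 4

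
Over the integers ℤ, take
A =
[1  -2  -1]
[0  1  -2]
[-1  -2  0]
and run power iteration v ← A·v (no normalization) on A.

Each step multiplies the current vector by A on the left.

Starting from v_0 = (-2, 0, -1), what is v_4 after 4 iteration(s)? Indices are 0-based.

v_0 = (-2, 0, -1).
v_1 = A·v_0 = (-1, 2, 2).
v_2 = A·v_1 = (-7, -2, -3).
v_3 = A·v_2 = (0, 4, 11).
v_4 = A·v_3 = (-19, -18, -8).

v_4 = (-19, -18, -8)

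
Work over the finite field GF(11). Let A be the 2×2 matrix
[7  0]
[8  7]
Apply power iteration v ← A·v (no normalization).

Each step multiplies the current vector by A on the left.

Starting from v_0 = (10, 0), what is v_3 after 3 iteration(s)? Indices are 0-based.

v_0 = (10, 0).
v_1 = A·v_0 = (4, 3).
v_2 = A·v_1 = (6, 9).
v_3 = A·v_2 = (9, 1).

v_3 = (9, 1)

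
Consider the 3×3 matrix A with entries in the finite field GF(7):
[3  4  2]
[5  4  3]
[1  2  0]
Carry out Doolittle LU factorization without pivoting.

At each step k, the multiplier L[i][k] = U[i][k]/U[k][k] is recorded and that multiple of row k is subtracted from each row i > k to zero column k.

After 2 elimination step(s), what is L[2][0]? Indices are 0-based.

[col 0] pivot 3
  R1 -= 4*R0 → (0, 2, 2)  (L[1][0] := 4)
  R2 -= 5*R0 → (0, 3, 4)  (L[2][0] := 5)
[col 1] pivot 2
  R2 -= 5*R1 → (0, 0, 1)  (L[2][1] := 5)

L[2][0] = 5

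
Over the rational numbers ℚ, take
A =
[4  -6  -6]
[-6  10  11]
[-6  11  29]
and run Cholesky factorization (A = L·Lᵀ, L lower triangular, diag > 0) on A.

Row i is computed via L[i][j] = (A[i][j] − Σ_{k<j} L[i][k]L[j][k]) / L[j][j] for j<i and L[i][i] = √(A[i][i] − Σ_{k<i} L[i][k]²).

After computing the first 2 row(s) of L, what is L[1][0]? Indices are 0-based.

L[1][0] = -3

Step 1: L[0][0] = √(4) = 2.
  L[1][0] = (-6) / L[0][0] = -3.
Step 2: L[1][1] = √(1) = 1.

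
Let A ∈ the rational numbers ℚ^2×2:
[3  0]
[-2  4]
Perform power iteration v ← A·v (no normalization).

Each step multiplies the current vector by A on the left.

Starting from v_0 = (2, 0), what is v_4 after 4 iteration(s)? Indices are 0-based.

v_4 = (162, -700)

v_0 = (2, 0).
v_1 = A·v_0 = (6, -4).
v_2 = A·v_1 = (18, -28).
v_3 = A·v_2 = (54, -148).
v_4 = A·v_3 = (162, -700).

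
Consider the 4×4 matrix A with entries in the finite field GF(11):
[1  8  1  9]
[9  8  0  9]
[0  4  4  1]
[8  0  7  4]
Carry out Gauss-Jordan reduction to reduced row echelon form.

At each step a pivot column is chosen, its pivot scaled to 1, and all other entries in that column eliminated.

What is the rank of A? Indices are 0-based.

[1] R0 /= 1  ⇒  (1, 8, 1, 9)
     R1 -= 9·R0  ⇒  (0, 2, 2, 5)
     R3 -= 8·R0  ⇒  (0, 2, 10, 9)
[2] R1 /= 2  ⇒  (0, 1, 1, 8)
     R0 -= 8·R1  ⇒  (1, 0, 4, 0)
     R2 -= 4·R1  ⇒  (0, 0, 0, 2)
     R3 -= 2·R1  ⇒  (0, 0, 8, 4)
[3] R2 <-> R3
[3] R2 /= 8  ⇒  (0, 0, 1, 6)
     R0 -= 4·R2  ⇒  (1, 0, 0, 9)
     R1 -= 1·R2  ⇒  (0, 1, 0, 2)
[4] R3 /= 2  ⇒  (0, 0, 0, 1)
     R0 -= 9·R3  ⇒  (1, 0, 0, 0)
     R1 -= 2·R3  ⇒  (0, 1, 0, 0)
     R2 -= 6·R3  ⇒  (0, 0, 1, 0)

rank = 4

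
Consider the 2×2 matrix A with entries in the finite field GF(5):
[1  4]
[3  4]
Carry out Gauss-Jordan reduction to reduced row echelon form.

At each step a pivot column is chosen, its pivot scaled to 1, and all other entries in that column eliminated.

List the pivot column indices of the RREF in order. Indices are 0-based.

pivot columns: 0, 1

pivot(0,0)=1: scale R0 → (1, 4)
  clear (1,0): R1 −= (3)R0 → (0, 2)
pivot(1,1)=2: scale R1 → (0, 1)
  clear (0,1): R0 −= (4)R1 → (1, 0)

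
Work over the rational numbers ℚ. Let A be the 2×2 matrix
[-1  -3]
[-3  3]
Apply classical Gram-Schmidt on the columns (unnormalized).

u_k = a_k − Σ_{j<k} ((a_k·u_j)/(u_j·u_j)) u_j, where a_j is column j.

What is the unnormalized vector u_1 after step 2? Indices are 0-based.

Step 1: u_0 = a_0 = (-1, -3).
Step 2: u_1 = a_1 − (-3/5)·u_0 = (-18/5, 6/5).

u_1 = (-18/5, 6/5)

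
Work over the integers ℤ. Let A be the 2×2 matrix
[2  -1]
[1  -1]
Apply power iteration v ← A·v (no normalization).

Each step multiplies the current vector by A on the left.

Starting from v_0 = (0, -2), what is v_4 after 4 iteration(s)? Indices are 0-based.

v_4 = (6, 2)

v_0 = (0, -2).
v_1 = A·v_0 = (2, 2).
v_2 = A·v_1 = (2, 0).
v_3 = A·v_2 = (4, 2).
v_4 = A·v_3 = (6, 2).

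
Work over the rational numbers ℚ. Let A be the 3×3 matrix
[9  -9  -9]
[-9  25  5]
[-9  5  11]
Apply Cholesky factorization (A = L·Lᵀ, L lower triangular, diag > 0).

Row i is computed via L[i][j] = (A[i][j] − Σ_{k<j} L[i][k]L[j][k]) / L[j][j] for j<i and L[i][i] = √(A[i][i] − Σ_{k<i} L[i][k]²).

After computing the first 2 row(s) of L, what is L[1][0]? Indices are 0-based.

L[1][0] = -3

Step 1: L[0][0] = √(9) = 3.
  L[1][0] = (-9) / L[0][0] = -3.
Step 2: L[1][1] = √(16) = 4.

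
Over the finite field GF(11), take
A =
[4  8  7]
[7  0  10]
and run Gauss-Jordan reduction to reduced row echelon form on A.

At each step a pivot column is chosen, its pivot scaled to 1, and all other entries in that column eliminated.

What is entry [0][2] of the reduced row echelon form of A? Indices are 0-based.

M[0][2] = 3

[1] R0 /= 4  ⇒  (1, 2, 10)
     R1 -= 7·R0  ⇒  (0, 8, 6)
[2] R1 /= 8  ⇒  (0, 1, 9)
     R0 -= 2·R1  ⇒  (1, 0, 3)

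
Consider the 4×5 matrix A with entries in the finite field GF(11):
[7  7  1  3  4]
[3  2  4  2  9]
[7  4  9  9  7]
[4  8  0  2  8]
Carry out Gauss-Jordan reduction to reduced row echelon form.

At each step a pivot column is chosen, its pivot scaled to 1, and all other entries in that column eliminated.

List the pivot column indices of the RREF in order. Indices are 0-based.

pivot(0,0)=7: scale R0 → (1, 1, 8, 2, 10)
  clear (1,0): R1 −= (3)R0 → (0, 10, 2, 7, 1)
  clear (2,0): R2 −= (7)R0 → (0, 8, 8, 6, 3)
  clear (3,0): R3 −= (4)R0 → (0, 4, 1, 5, 1)
pivot(1,1)=10: scale R1 → (0, 1, 9, 4, 10)
  clear (0,1): R0 −= (1)R1 → (1, 0, 10, 9, 0)
  clear (2,1): R2 −= (8)R1 → (0, 0, 2, 7, 0)
  clear (3,1): R3 −= (4)R1 → (0, 0, 9, 0, 5)
pivot(2,2)=2: scale R2 → (0, 0, 1, 9, 0)
  clear (0,2): R0 −= (10)R2 → (1, 0, 0, 7, 0)
  clear (1,2): R1 −= (9)R2 → (0, 1, 0, 0, 10)
  clear (3,2): R3 −= (9)R2 → (0, 0, 0, 7, 5)
pivot(3,3)=7: scale R3 → (0, 0, 0, 1, 7)
  clear (0,3): R0 −= (7)R3 → (1, 0, 0, 0, 6)
  clear (2,3): R2 −= (9)R3 → (0, 0, 1, 0, 3)

pivot columns: 0, 1, 2, 3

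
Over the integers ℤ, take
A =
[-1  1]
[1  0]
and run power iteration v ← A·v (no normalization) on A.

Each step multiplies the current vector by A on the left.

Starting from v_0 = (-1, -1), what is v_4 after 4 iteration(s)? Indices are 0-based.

v_0 = (-1, -1).
v_1 = A·v_0 = (0, -1).
v_2 = A·v_1 = (-1, 0).
v_3 = A·v_2 = (1, -1).
v_4 = A·v_3 = (-2, 1).

v_4 = (-2, 1)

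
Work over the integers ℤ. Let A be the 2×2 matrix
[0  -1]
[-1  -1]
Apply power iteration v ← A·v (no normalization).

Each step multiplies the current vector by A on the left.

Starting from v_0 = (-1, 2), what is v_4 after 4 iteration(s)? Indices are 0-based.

v_0 = (-1, 2).
v_1 = A·v_0 = (-2, -1).
v_2 = A·v_1 = (1, 3).
v_3 = A·v_2 = (-3, -4).
v_4 = A·v_3 = (4, 7).

v_4 = (4, 7)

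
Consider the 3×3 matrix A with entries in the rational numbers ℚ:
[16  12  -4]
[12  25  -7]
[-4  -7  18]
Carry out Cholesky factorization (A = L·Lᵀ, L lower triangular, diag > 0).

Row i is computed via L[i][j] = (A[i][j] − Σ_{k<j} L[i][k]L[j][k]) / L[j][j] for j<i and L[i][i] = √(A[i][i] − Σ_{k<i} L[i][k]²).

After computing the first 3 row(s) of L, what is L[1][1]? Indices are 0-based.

Step 1: L[0][0] = √(16) = 4.
  L[1][0] = (12) / L[0][0] = 3.
Step 2: L[1][1] = √(16) = 4.
  L[2][0] = (-4) / L[0][0] = -1.
  L[2][1] = (-4) / L[1][1] = -1.
Step 3: L[2][2] = √(16) = 4.

L[1][1] = 4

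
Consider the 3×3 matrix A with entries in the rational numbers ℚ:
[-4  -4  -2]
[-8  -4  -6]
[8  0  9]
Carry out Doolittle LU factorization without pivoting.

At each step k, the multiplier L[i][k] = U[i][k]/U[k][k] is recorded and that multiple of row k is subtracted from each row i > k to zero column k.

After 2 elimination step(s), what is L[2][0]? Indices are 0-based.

L[2][0] = -2

k=0: U[0][0]=-4
  eliminate (1,0): mult=2, new row 1: (0, 4, -2); set L[1][0]=2
  eliminate (2,0): mult=-2, new row 2: (0, -8, 5); set L[2][0]=-2
k=1: U[1][1]=4
  eliminate (2,1): mult=-2, new row 2: (0, 0, 1); set L[2][1]=-2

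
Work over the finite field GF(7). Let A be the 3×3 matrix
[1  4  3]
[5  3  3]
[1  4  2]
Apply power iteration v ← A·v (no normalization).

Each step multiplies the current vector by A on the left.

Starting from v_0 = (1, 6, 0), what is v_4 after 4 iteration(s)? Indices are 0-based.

v_4 = (2, 1, 3)

v_0 = (1, 6, 0).
v_1 = A·v_0 = (4, 2, 4).
v_2 = A·v_1 = (3, 3, 6).
v_3 = A·v_2 = (5, 0, 6).
v_4 = A·v_3 = (2, 1, 3).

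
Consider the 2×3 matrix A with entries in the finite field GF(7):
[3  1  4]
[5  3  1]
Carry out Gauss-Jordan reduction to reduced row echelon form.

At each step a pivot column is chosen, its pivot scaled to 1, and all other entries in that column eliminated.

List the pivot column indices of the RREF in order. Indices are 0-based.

pivot columns: 0, 1

step 1: normalize row 0 (÷3) = (1, 5, 6)
  row 1: subtract 5×row0 = (0, 6, 6)
step 2: normalize row 1 (÷6) = (0, 1, 1)
  row 0: subtract 5×row1 = (1, 0, 1)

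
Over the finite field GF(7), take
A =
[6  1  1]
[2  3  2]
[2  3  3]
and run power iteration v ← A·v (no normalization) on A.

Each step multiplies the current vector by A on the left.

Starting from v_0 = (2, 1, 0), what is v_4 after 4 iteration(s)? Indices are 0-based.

v_4 = (1, 2, 6)

v_0 = (2, 1, 0).
v_1 = A·v_0 = (6, 0, 0).
v_2 = A·v_1 = (1, 5, 5).
v_3 = A·v_2 = (2, 6, 4).
v_4 = A·v_3 = (1, 2, 6).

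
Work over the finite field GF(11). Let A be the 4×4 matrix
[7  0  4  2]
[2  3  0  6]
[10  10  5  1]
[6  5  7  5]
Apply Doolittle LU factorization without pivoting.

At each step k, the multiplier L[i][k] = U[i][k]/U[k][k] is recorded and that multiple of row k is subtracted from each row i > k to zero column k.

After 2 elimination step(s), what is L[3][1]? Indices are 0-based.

k=0: U[0][0]=7
  eliminate (1,0): mult=5, new row 1: (0, 3, 2, 7); set L[1][0]=5
  eliminate (2,0): mult=3, new row 2: (0, 10, 4, 6); set L[2][0]=3
  eliminate (3,0): mult=4, new row 3: (0, 5, 2, 8); set L[3][0]=4
k=1: U[1][1]=3
  eliminate (2,1): mult=7, new row 2: (0, 0, 1, 1); set L[2][1]=7
  eliminate (3,1): mult=9, new row 3: (0, 0, 6, 0); set L[3][1]=9

L[3][1] = 9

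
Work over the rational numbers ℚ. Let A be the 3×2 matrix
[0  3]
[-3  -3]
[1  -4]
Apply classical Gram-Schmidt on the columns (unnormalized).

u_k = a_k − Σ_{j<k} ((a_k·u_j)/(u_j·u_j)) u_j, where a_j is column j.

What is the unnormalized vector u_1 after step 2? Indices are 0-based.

Step 1: u_0 = a_0 = (0, -3, 1).
Step 2: u_1 = a_1 − (1/2)·u_0 = (3, -3/2, -9/2).

u_1 = (3, -3/2, -9/2)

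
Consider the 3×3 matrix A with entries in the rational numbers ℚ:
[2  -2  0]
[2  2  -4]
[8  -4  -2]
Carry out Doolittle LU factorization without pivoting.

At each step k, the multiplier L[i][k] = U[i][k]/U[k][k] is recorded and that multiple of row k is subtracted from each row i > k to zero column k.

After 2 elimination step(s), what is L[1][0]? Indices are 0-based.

k=0: U[0][0]=2
  eliminate (1,0): mult=1, new row 1: (0, 4, -4); set L[1][0]=1
  eliminate (2,0): mult=4, new row 2: (0, 4, -2); set L[2][0]=4
k=1: U[1][1]=4
  eliminate (2,1): mult=1, new row 2: (0, 0, 2); set L[2][1]=1

L[1][0] = 1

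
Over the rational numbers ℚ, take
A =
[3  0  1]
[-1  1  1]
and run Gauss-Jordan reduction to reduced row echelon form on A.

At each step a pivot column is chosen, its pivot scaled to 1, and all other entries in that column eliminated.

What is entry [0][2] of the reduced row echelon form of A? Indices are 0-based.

step 1: normalize row 0 (÷3) = (1, 0, 1/3)
  row 1: subtract -1×row0 = (0, 1, 4/3)
step 2: normalize row 1 (÷1) = (0, 1, 4/3)

M[0][2] = 1/3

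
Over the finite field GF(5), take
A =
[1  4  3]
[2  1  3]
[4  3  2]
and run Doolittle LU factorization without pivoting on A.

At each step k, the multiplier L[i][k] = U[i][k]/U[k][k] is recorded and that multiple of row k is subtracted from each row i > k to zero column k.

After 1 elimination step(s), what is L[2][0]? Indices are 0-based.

L[2][0] = 4

[col 0] pivot 1
  R1 -= 2*R0 → (0, 3, 2)  (L[1][0] := 2)
  R2 -= 4*R0 → (0, 2, 0)  (L[2][0] := 4)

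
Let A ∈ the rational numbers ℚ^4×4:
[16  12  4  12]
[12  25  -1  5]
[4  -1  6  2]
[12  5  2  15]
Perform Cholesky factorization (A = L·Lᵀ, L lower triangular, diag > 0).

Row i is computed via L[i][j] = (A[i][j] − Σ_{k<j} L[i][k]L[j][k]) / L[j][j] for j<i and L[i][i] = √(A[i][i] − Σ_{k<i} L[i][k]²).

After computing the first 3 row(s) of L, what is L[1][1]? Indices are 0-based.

L[1][1] = 4

Step 1: L[0][0] = √(16) = 4.
  L[1][0] = (12) / L[0][0] = 3.
Step 2: L[1][1] = √(16) = 4.
  L[2][0] = (4) / L[0][0] = 1.
  L[2][1] = (-4) / L[1][1] = -1.
Step 3: L[2][2] = √(4) = 2.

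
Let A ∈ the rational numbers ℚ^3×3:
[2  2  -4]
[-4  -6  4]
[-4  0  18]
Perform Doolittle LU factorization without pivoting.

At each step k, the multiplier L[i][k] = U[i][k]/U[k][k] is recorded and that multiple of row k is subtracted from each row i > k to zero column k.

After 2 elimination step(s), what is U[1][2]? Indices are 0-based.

U[1][2] = -4

[col 0] pivot 2
  R1 -= -2*R0 → (0, -2, -4)  (L[1][0] := -2)
  R2 -= -2*R0 → (0, 4, 10)  (L[2][0] := -2)
[col 1] pivot -2
  R2 -= -2*R1 → (0, 0, 2)  (L[2][1] := -2)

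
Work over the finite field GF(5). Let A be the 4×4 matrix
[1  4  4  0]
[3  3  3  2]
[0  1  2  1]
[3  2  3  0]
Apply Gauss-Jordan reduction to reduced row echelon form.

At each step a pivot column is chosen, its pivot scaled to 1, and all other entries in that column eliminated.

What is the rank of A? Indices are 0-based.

[1] R0 /= 1  ⇒  (1, 4, 4, 0)
     R1 -= 3·R0  ⇒  (0, 1, 1, 2)
     R3 -= 3·R0  ⇒  (0, 0, 1, 0)
[2] R1 /= 1  ⇒  (0, 1, 1, 2)
     R0 -= 4·R1  ⇒  (1, 0, 0, 2)
     R2 -= 1·R1  ⇒  (0, 0, 1, 4)
[3] R2 /= 1  ⇒  (0, 0, 1, 4)
     R1 -= 1·R2  ⇒  (0, 1, 0, 3)
     R3 -= 1·R2  ⇒  (0, 0, 0, 1)
[4] R3 /= 1  ⇒  (0, 0, 0, 1)
     R0 -= 2·R3  ⇒  (1, 0, 0, 0)
     R1 -= 3·R3  ⇒  (0, 1, 0, 0)
     R2 -= 4·R3  ⇒  (0, 0, 1, 0)

rank = 4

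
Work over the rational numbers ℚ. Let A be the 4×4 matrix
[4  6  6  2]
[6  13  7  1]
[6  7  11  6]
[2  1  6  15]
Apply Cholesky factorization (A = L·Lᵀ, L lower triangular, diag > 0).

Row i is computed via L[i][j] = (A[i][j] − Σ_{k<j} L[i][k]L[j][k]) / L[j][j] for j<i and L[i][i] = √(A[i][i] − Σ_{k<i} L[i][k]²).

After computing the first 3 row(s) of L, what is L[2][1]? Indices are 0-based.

L[2][1] = -1

Step 1: L[0][0] = √(4) = 2.
  L[1][0] = (6) / L[0][0] = 3.
Step 2: L[1][1] = √(4) = 2.
  L[2][0] = (6) / L[0][0] = 3.
  L[2][1] = (-2) / L[1][1] = -1.
Step 3: L[2][2] = √(1) = 1.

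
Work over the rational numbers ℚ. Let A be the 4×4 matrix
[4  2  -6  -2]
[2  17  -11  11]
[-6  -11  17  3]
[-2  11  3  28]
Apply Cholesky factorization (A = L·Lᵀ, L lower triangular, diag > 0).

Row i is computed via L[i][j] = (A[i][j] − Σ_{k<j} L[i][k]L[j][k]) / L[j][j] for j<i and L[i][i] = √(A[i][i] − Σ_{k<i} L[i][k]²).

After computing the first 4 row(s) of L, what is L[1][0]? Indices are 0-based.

Step 1: L[0][0] = √(4) = 2.
  L[1][0] = (2) / L[0][0] = 1.
Step 2: L[1][1] = √(16) = 4.
  L[2][0] = (-6) / L[0][0] = -3.
  L[2][1] = (-8) / L[1][1] = -2.
Step 3: L[2][2] = √(4) = 2.
  L[3][0] = (-2) / L[0][0] = -1.
  L[3][1] = (12) / L[1][1] = 3.
  L[3][2] = (6) / L[2][2] = 3.
Step 4: L[3][3] = √(9) = 3.

L[1][0] = 1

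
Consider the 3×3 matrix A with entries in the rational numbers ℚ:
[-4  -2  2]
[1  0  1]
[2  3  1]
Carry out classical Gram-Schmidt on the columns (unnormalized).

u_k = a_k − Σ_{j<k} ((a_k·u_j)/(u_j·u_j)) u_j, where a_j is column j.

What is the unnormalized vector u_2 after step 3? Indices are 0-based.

u_2 = (48/77, 128/77, 32/77)

Step 1: u_0 = a_0 = (-4, 1, 2).
Step 2: u_1 = a_1 − (2/3)·u_0 = (2/3, -2/3, 5/3).
Step 3: u_2 = a_2 − (-5/21)·u_0 − (7/11)·u_1 = (48/77, 128/77, 32/77).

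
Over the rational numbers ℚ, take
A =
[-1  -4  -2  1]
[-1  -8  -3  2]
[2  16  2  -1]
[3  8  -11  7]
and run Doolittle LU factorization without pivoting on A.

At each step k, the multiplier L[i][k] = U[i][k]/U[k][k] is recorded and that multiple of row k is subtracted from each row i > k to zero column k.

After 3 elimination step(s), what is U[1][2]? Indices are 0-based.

[col 0] pivot -1
  R1 -= 1*R0 → (0, -4, -1, 1)  (L[1][0] := 1)
  R2 -= -2*R0 → (0, 8, -2, 1)  (L[2][0] := -2)
  R3 -= -3*R0 → (0, -4, -17, 10)  (L[3][0] := -3)
[col 1] pivot -4
  R2 -= -2*R1 → (0, 0, -4, 3)  (L[2][1] := -2)
  R3 -= 1*R1 → (0, 0, -16, 9)  (L[3][1] := 1)
[col 2] pivot -4
  R3 -= 4*R2 → (0, 0, 0, -3)  (L[3][2] := 4)

U[1][2] = -1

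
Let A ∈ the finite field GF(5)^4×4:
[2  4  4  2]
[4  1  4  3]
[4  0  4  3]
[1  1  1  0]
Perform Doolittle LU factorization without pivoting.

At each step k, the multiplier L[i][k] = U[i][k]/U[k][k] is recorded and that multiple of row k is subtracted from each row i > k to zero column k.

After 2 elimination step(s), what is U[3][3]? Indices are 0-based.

Step 1: pivot at (0,0) is 2.
  row1 ← row1 − (2)·row0  ⇒  L[1][0]=2, U row1=(0, 3, 1, 4)
  row2 ← row2 − (2)·row0  ⇒  L[2][0]=2, U row2=(0, 2, 1, 4)
  row3 ← row3 − (3)·row0  ⇒  L[3][0]=3, U row3=(0, 4, 4, 4)
Step 2: pivot at (1,1) is 3.
  row2 ← row2 − (4)·row1  ⇒  L[2][1]=4, U row2=(0, 0, 2, 3)
  row3 ← row3 − (3)·row1  ⇒  L[3][1]=3, U row3=(0, 0, 1, 2)

U[3][3] = 2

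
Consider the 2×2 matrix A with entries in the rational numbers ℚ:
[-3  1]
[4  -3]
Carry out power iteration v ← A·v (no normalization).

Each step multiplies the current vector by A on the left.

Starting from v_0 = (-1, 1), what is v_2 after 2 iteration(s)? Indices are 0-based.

v_2 = (-19, 37)

v_0 = (-1, 1).
v_1 = A·v_0 = (4, -7).
v_2 = A·v_1 = (-19, 37).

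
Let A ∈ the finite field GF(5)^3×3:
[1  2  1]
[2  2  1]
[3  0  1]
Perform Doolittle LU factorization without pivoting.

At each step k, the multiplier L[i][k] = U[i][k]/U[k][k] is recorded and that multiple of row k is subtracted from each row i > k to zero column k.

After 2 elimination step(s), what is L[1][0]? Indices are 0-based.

[col 0] pivot 1
  R1 -= 2*R0 → (0, 3, 4)  (L[1][0] := 2)
  R2 -= 3*R0 → (0, 4, 3)  (L[2][0] := 3)
[col 1] pivot 3
  R2 -= 3*R1 → (0, 0, 1)  (L[2][1] := 3)

L[1][0] = 2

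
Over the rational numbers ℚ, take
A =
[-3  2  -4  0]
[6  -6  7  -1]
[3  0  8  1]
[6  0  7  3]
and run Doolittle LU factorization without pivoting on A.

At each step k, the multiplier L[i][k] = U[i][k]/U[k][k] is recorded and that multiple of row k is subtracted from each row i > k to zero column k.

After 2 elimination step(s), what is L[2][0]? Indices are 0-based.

k=0: U[0][0]=-3
  eliminate (1,0): mult=-2, new row 1: (0, -2, -1, -1); set L[1][0]=-2
  eliminate (2,0): mult=-1, new row 2: (0, 2, 4, 1); set L[2][0]=-1
  eliminate (3,0): mult=-2, new row 3: (0, 4, -1, 3); set L[3][0]=-2
k=1: U[1][1]=-2
  eliminate (2,1): mult=-1, new row 2: (0, 0, 3, 0); set L[2][1]=-1
  eliminate (3,1): mult=-2, new row 3: (0, 0, -3, 1); set L[3][1]=-2

L[2][0] = -1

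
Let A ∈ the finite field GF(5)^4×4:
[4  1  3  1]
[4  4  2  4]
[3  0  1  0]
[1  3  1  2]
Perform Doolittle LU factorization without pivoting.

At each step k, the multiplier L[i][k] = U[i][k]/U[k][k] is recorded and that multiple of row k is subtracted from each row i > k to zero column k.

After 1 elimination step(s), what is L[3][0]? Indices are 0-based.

L[3][0] = 4

k=0: U[0][0]=4
  eliminate (1,0): mult=1, new row 1: (0, 3, 4, 3); set L[1][0]=1
  eliminate (2,0): mult=2, new row 2: (0, 3, 0, 3); set L[2][0]=2
  eliminate (3,0): mult=4, new row 3: (0, 4, 4, 3); set L[3][0]=4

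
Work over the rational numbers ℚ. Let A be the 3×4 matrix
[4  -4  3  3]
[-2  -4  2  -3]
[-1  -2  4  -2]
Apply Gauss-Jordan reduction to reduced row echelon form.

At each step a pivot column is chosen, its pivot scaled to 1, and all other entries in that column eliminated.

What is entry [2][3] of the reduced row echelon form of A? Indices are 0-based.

pivot(0,0)=4: scale R0 → (1, -1, 3/4, 3/4)
  clear (1,0): R1 −= (-2)R0 → (0, -6, 7/2, -3/2)
  clear (2,0): R2 −= (-1)R0 → (0, -3, 19/4, -5/4)
pivot(1,1)=-6: scale R1 → (0, 1, -7/12, 1/4)
  clear (0,1): R0 −= (-1)R1 → (1, 0, 1/6, 1)
  clear (2,1): R2 −= (-3)R1 → (0, 0, 3, -1/2)
pivot(2,2)=3: scale R2 → (0, 0, 1, -1/6)
  clear (0,2): R0 −= (1/6)R2 → (1, 0, 0, 37/36)
  clear (1,2): R1 −= (-7/12)R2 → (0, 1, 0, 11/72)

M[2][3] = -1/6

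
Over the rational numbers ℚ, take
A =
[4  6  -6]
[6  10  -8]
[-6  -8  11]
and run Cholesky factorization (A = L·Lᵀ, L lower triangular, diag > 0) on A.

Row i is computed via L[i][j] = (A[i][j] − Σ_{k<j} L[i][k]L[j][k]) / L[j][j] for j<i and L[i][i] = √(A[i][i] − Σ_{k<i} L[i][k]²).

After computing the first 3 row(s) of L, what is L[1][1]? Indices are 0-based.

Step 1: L[0][0] = √(4) = 2.
  L[1][0] = (6) / L[0][0] = 3.
Step 2: L[1][1] = √(1) = 1.
  L[2][0] = (-6) / L[0][0] = -3.
  L[2][1] = (1) / L[1][1] = 1.
Step 3: L[2][2] = √(1) = 1.

L[1][1] = 1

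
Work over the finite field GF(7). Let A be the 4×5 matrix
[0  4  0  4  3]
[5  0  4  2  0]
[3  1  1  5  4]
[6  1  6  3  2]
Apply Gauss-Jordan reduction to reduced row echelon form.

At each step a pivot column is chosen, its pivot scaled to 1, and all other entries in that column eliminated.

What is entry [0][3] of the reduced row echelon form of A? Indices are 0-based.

M[0][3] = 3

[1] R0 <-> R1
[1] R0 /= 5  ⇒  (1, 0, 5, 6, 0)
     R2 -= 3·R0  ⇒  (0, 1, 0, 1, 4)
     R3 -= 6·R0  ⇒  (0, 1, 4, 2, 2)
[2] R1 /= 4  ⇒  (0, 1, 0, 1, 6)
     R2 -= 1·R1  ⇒  (0, 0, 0, 0, 5)
     R3 -= 1·R1  ⇒  (0, 0, 4, 1, 3)
[3] R2 <-> R3
[3] R2 /= 4  ⇒  (0, 0, 1, 2, 6)
     R0 -= 5·R2  ⇒  (1, 0, 0, 3, 5)
column 3 empty below row 3
[4] R3 /= 5  ⇒  (0, 0, 0, 0, 1)
     R0 -= 5·R3  ⇒  (1, 0, 0, 3, 0)
     R1 -= 6·R3  ⇒  (0, 1, 0, 1, 0)
     R2 -= 6·R3  ⇒  (0, 0, 1, 2, 0)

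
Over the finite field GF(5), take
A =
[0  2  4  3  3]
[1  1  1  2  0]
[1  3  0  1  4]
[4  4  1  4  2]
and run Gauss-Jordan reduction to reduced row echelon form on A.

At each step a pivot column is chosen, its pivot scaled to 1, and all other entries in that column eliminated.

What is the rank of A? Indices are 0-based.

rank = 4

[1] R0 <-> R1
[1] R0 /= 1  ⇒  (1, 1, 1, 2, 0)
     R2 -= 1·R0  ⇒  (0, 2, 4, 4, 4)
     R3 -= 4·R0  ⇒  (0, 0, 2, 1, 2)
[2] R1 /= 2  ⇒  (0, 1, 2, 4, 4)
     R0 -= 1·R1  ⇒  (1, 0, 4, 3, 1)
     R2 -= 2·R1  ⇒  (0, 0, 0, 1, 1)
[3] R2 <-> R3
[3] R2 /= 2  ⇒  (0, 0, 1, 3, 1)
     R0 -= 4·R2  ⇒  (1, 0, 0, 1, 2)
     R1 -= 2·R2  ⇒  (0, 1, 0, 3, 2)
[4] R3 /= 1  ⇒  (0, 0, 0, 1, 1)
     R0 -= 1·R3  ⇒  (1, 0, 0, 0, 1)
     R1 -= 3·R3  ⇒  (0, 1, 0, 0, 4)
     R2 -= 3·R3  ⇒  (0, 0, 1, 0, 3)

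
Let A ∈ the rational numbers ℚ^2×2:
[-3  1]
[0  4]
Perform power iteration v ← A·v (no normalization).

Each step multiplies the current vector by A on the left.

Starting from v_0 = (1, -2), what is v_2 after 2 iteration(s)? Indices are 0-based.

v_0 = (1, -2).
v_1 = A·v_0 = (-5, -8).
v_2 = A·v_1 = (7, -32).

v_2 = (7, -32)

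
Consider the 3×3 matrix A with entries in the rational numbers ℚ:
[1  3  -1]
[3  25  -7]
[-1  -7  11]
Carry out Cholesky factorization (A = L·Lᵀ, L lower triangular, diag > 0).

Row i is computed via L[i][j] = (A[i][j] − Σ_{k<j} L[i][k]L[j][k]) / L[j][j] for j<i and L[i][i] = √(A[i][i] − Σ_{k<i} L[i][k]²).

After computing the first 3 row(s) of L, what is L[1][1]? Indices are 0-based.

Step 1: L[0][0] = √(1) = 1.
  L[1][0] = (3) / L[0][0] = 3.
Step 2: L[1][1] = √(16) = 4.
  L[2][0] = (-1) / L[0][0] = -1.
  L[2][1] = (-4) / L[1][1] = -1.
Step 3: L[2][2] = √(9) = 3.

L[1][1] = 4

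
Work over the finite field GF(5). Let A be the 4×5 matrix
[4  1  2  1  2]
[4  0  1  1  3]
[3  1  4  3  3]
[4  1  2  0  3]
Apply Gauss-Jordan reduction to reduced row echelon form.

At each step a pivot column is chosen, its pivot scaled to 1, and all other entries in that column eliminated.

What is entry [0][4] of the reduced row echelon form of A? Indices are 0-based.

[1] R0 /= 4  ⇒  (1, 4, 3, 4, 3)
     R1 -= 4·R0  ⇒  (0, 4, 4, 0, 1)
     R2 -= 3·R0  ⇒  (0, 4, 0, 1, 4)
     R3 -= 4·R0  ⇒  (0, 0, 0, 4, 1)
[2] R1 /= 4  ⇒  (0, 1, 1, 0, 4)
     R0 -= 4·R1  ⇒  (1, 0, 4, 4, 2)
     R2 -= 4·R1  ⇒  (0, 0, 1, 1, 3)
[3] R2 /= 1  ⇒  (0, 0, 1, 1, 3)
     R0 -= 4·R2  ⇒  (1, 0, 0, 0, 0)
     R1 -= 1·R2  ⇒  (0, 1, 0, 4, 1)
[4] R3 /= 4  ⇒  (0, 0, 0, 1, 4)
     R1 -= 4·R3  ⇒  (0, 1, 0, 0, 0)
     R2 -= 1·R3  ⇒  (0, 0, 1, 0, 4)

M[0][4] = 0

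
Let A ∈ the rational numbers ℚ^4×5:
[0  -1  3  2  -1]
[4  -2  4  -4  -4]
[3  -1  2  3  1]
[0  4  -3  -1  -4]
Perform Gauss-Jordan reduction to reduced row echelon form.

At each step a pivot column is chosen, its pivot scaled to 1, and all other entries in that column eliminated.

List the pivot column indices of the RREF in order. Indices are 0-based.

[1] R0 <-> R1
[1] R0 /= 4  ⇒  (1, -1/2, 1, -1, -1)
     R2 -= 3·R0  ⇒  (0, 1/2, -1, 6, 4)
[2] R1 /= -1  ⇒  (0, 1, -3, -2, 1)
     R0 -= -1/2·R1  ⇒  (1, 0, -1/2, -2, -1/2)
     R2 -= 1/2·R1  ⇒  (0, 0, 1/2, 7, 7/2)
     R3 -= 4·R1  ⇒  (0, 0, 9, 7, -8)
[3] R2 /= 1/2  ⇒  (0, 0, 1, 14, 7)
     R0 -= -1/2·R2  ⇒  (1, 0, 0, 5, 3)
     R1 -= -3·R2  ⇒  (0, 1, 0, 40, 22)
     R3 -= 9·R2  ⇒  (0, 0, 0, -119, -71)
[4] R3 /= -119  ⇒  (0, 0, 0, 1, 71/119)
     R0 -= 5·R3  ⇒  (1, 0, 0, 0, 2/119)
     R1 -= 40·R3  ⇒  (0, 1, 0, 0, -222/119)
     R2 -= 14·R3  ⇒  (0, 0, 1, 0, -23/17)

pivot columns: 0, 1, 2, 3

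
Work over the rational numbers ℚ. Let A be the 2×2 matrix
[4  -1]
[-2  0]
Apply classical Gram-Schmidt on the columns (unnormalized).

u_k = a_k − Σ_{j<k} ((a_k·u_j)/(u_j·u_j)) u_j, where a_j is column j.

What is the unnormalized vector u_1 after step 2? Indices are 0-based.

u_1 = (-1/5, -2/5)

Step 1: u_0 = a_0 = (4, -2).
Step 2: u_1 = a_1 − (-1/5)·u_0 = (-1/5, -2/5).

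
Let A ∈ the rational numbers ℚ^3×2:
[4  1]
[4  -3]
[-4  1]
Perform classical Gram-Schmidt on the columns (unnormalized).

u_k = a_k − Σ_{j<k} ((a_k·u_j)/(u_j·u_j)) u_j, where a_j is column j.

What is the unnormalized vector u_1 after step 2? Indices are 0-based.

u_1 = (2, -2, 0)

Step 1: u_0 = a_0 = (4, 4, -4).
Step 2: u_1 = a_1 − (-1/4)·u_0 = (2, -2, 0).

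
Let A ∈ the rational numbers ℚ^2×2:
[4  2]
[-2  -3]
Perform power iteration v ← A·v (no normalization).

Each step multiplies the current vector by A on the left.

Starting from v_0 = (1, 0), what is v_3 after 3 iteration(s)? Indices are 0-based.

v_0 = (1, 0).
v_1 = A·v_0 = (4, -2).
v_2 = A·v_1 = (12, -2).
v_3 = A·v_2 = (44, -18).

v_3 = (44, -18)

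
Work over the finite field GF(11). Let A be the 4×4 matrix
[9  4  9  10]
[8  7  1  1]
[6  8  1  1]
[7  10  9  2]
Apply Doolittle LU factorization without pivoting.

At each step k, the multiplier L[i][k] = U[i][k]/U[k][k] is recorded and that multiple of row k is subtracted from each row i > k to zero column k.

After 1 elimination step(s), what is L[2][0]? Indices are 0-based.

k=0: U[0][0]=9
  eliminate (1,0): mult=7, new row 1: (0, 1, 4, 8); set L[1][0]=7
  eliminate (2,0): mult=8, new row 2: (0, 9, 6, 9); set L[2][0]=8
  eliminate (3,0): mult=2, new row 3: (0, 2, 2, 4); set L[3][0]=2

L[2][0] = 8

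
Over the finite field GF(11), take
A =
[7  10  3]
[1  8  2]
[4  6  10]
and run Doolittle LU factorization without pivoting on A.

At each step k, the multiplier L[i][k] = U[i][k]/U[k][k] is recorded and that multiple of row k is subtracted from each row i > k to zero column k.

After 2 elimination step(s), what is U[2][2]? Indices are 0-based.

U[2][2] = 2

k=0: U[0][0]=7
  eliminate (1,0): mult=8, new row 1: (0, 5, 0); set L[1][0]=8
  eliminate (2,0): mult=10, new row 2: (0, 5, 2); set L[2][0]=10
k=1: U[1][1]=5
  eliminate (2,1): mult=1, new row 2: (0, 0, 2); set L[2][1]=1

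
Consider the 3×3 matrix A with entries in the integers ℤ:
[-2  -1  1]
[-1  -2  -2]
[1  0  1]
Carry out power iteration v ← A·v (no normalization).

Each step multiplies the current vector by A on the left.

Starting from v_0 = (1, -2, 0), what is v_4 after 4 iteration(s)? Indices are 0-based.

v_4 = (-43, -43, 12)

v_0 = (1, -2, 0).
v_1 = A·v_0 = (0, 3, 1).
v_2 = A·v_1 = (-2, -8, 1).
v_3 = A·v_2 = (13, 16, -1).
v_4 = A·v_3 = (-43, -43, 12).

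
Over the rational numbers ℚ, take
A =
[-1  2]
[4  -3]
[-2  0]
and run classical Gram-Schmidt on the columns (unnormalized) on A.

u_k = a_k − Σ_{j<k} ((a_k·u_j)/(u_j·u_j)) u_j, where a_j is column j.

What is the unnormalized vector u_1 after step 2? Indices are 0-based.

Step 1: u_0 = a_0 = (-1, 4, -2).
Step 2: u_1 = a_1 − (-2/3)·u_0 = (4/3, -1/3, -4/3).

u_1 = (4/3, -1/3, -4/3)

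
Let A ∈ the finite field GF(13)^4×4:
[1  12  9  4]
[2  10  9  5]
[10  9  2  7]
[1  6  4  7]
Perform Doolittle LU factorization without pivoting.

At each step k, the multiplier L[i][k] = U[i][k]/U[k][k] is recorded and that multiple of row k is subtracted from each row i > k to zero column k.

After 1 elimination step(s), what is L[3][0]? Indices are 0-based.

L[3][0] = 1

Step 1: pivot at (0,0) is 1.
  row1 ← row1 − (2)·row0  ⇒  L[1][0]=2, U row1=(0, 12, 4, 10)
  row2 ← row2 − (10)·row0  ⇒  L[2][0]=10, U row2=(0, 6, 3, 6)
  row3 ← row3 − (1)·row0  ⇒  L[3][0]=1, U row3=(0, 7, 8, 3)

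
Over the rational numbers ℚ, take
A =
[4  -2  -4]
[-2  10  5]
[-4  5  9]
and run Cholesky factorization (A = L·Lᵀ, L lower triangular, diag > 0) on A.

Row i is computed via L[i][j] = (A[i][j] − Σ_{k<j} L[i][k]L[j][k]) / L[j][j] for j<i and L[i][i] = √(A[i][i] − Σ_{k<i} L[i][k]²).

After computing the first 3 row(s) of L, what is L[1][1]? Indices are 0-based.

Step 1: L[0][0] = √(4) = 2.
  L[1][0] = (-2) / L[0][0] = -1.
Step 2: L[1][1] = √(9) = 3.
  L[2][0] = (-4) / L[0][0] = -2.
  L[2][1] = (3) / L[1][1] = 1.
Step 3: L[2][2] = √(4) = 2.

L[1][1] = 3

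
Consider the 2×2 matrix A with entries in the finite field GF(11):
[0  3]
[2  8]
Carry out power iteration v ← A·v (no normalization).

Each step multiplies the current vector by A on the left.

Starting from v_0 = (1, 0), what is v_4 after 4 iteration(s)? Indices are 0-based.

v_4 = (2, 6)

v_0 = (1, 0).
v_1 = A·v_0 = (0, 2).
v_2 = A·v_1 = (6, 5).
v_3 = A·v_2 = (4, 8).
v_4 = A·v_3 = (2, 6).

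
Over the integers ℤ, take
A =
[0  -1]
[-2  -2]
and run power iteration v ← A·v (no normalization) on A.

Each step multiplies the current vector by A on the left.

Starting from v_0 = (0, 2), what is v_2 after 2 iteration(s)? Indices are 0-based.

v_2 = (4, 12)

v_0 = (0, 2).
v_1 = A·v_0 = (-2, -4).
v_2 = A·v_1 = (4, 12).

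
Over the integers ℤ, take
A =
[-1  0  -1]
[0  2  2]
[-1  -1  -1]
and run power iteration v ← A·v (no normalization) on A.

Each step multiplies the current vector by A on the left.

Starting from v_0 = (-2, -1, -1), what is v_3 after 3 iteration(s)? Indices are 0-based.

v_0 = (-2, -1, -1).
v_1 = A·v_0 = (3, -4, 4).
v_2 = A·v_1 = (-7, 0, -3).
v_3 = A·v_2 = (10, -6, 10).

v_3 = (10, -6, 10)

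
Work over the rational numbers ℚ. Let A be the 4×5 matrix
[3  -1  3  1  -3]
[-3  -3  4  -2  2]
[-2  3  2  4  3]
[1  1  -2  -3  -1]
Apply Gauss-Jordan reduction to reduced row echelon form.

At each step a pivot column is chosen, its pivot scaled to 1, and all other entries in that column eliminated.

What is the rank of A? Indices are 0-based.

[1] R0 /= 3  ⇒  (1, -1/3, 1, 1/3, -1)
     R1 -= -3·R0  ⇒  (0, -4, 7, -1, -1)
     R2 -= -2·R0  ⇒  (0, 7/3, 4, 14/3, 1)
     R3 -= 1·R0  ⇒  (0, 4/3, -3, -10/3, 0)
[2] R1 /= -4  ⇒  (0, 1, -7/4, 1/4, 1/4)
     R0 -= -1/3·R1  ⇒  (1, 0, 5/12, 5/12, -11/12)
     R2 -= 7/3·R1  ⇒  (0, 0, 97/12, 49/12, 5/12)
     R3 -= 4/3·R1  ⇒  (0, 0, -2/3, -11/3, -1/3)
[3] R2 /= 97/12  ⇒  (0, 0, 1, 49/97, 5/97)
     R0 -= 5/12·R2  ⇒  (1, 0, 0, 20/97, -91/97)
     R1 -= -7/4·R2  ⇒  (0, 1, 0, 110/97, 33/97)
     R3 -= -2/3·R2  ⇒  (0, 0, 0, -323/97, -29/97)
[4] R3 /= -323/97  ⇒  (0, 0, 0, 1, 29/323)
     R0 -= 20/97·R3  ⇒  (1, 0, 0, 0, -309/323)
     R1 -= 110/97·R3  ⇒  (0, 1, 0, 0, 77/323)
     R2 -= 49/97·R3  ⇒  (0, 0, 1, 0, 2/323)

rank = 4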